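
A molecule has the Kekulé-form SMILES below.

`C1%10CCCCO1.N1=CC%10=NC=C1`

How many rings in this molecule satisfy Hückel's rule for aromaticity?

1

The SMILES encodes a six-membered saturated ring of five carbons and one oxygen; a six-membered ring with nitrogens at positions 1 and 4 and three alternating double bonds.
The 6-membered ring with one oxygen has only sp³ atoms, so it is not fully conjugated — not aromatic (tetrahydropyran).
The 6-membered ring with two nitrogens (1,4) is fully conjugated (every ring atom contributes a p orbital); 3 ring double bonds give 6 π electrons. Since 6 = 4n+2 (n=1), it is aromatic (pyrazine).
1 of the 2 rings is aromatic. Total: 1.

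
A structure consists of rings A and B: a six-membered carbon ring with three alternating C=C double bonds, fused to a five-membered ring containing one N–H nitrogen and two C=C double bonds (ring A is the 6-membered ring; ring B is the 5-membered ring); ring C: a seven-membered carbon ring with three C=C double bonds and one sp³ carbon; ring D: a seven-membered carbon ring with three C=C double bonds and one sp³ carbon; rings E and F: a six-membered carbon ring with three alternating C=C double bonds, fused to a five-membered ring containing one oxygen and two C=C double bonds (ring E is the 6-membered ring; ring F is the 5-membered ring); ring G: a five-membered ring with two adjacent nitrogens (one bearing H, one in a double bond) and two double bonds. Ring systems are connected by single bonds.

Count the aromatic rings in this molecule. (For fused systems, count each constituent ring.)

Rings A and B form a fused bicyclic system (with one N–H) with 9 sp² atoms and 10 π electrons from ring double bonds plus a heteroatom lone pair. 10 = 4(2)+2, so the system is aromatic and both rings count as aromatic (indole).
Ring C has one sp³ carbon, so it is not fully conjugated — not aromatic (cycloheptatriene).
Ring D has one sp³ carbon, so it is not fully conjugated — not aromatic (cycloheptatriene).
Rings E and F form a fused bicyclic system (with one oxygen) with 9 sp² atoms and 10 π electrons from ring double bonds plus a heteroatom lone pair. 10 = 4(2)+2, so the system is aromatic and both rings count as aromatic (benzofuran).
Ring G is fully conjugated (every ring atom contributes a p orbital); 2 ring double bonds (4 π electrons) plus a heteroatom lone pair (2) give 6 π electrons. That satisfies 4n+2 with n=1, so ring G is aromatic (pyrazole).
Aromatic: A, B, E, F, G. Total: 5.

5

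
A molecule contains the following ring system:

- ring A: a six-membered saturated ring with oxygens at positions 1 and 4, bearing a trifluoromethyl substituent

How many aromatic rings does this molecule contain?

0

Ring A has only sp³ atoms, so it is not fully conjugated — not aromatic (1,4-dioxane).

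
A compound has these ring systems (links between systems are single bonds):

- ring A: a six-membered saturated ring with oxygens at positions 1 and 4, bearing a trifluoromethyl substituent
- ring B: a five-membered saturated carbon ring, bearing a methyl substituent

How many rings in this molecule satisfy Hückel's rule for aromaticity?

Ring A has only sp³ atoms, so it is not fully conjugated — not aromatic (1,4-dioxane).
Ring B has only sp³ atoms, so it is not fully conjugated — not aromatic (cyclopentane).
No ring is aromatic. Total: 0.

0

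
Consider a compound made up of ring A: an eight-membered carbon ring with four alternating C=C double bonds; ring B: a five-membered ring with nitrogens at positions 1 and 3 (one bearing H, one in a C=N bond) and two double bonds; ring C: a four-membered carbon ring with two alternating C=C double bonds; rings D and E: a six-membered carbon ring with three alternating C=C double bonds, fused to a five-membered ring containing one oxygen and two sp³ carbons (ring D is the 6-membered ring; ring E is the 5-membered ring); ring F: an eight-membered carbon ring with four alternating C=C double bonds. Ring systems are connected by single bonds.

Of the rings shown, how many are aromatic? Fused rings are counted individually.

2

Ring A has only sp² ring atoms; a planar conformation would have a fully conjugated π system of 8 electrons. But 8 = 4(2), which is 4n not 4n+2, so ring A is not aromatic (cyclooctatetraene) — cyclooctatetraene distorts into a non-planar tub to avoid antiaromaticity.
Ring B has a continuous p-orbital overlap around the ring; 2 ring double bonds (4 π electrons) plus a heteroatom lone pair (2) give 6 π electrons. That satisfies 4n+2 with n=1, so ring B is aromatic (imidazole).
Ring C has only sp² ring atoms; a planar conformation would have a fully conjugated π system of 4 electrons. But 4 = 4(1), which is 4n not 4n+2, so ring C is not aromatic (cyclobutadiene) — cyclobutadiene is antiaromatic and distorts to a rectangle.
Ring D has a continuous p-orbital overlap around the ring; 3 ring double bonds give 6 π electrons. Since 6 = 4n+2 (n=1), ring D is aromatic (benzene ring).
Ring E has two sp³ carbons, so it is not fully conjugated — not aromatic (oxolane ring).
Ring F has only sp² ring atoms; a planar conformation would have a fully conjugated π system of 8 electrons. But 8 = 4(2), which is 4n not 4n+2, so ring F is not aromatic (cyclooctatetraene) — cyclooctatetraene distorts into a non-planar tub to avoid antiaromaticity.
Aromatic: B, D. Total: 2.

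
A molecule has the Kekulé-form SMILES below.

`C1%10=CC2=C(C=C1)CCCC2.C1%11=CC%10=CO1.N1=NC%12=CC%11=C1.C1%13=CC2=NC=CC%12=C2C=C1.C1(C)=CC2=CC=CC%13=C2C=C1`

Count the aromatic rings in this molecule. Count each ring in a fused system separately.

7

The SMILES encodes a six-membered carbon ring with three alternating C=C double bonds, fused to a saturated six-membered carbon ring; a five-membered ring of four carbons and one oxygen, with two C=C double bonds; a six-membered ring with two adjacent nitrogens and three alternating double bonds; two fused six-membered rings, each with three alternating double bonds; one ring is all carbon and the other has one ring nitrogen; two fused six-membered carbon rings, each with three alternating C=C double bonds.
The 6-membered ring has a continuous p-orbital overlap around the ring; 3 ring double bonds give 6 π electrons. 6 = 4(1)+2, so it is aromatic (benzene ring).
The second 6-membered ring has four sp³ carbons, so it is not fully conjugated — not aromatic (cyclohexane ring).
The 5-membered ring with one oxygen is planar and fully conjugated; 2 ring double bonds (4 π electrons) plus a heteroatom lone pair (2) give 6 π electrons. 6 = 4(1)+2, so it is aromatic (furan).
The 6-membered ring with two nitrogens (1,2) is fully conjugated (every ring atom contributes a p orbital); 3 ring double bonds give 6 π electrons. That satisfies 4n+2 with n=1, so it is aromatic (pyridazine).
The fused 6/6-membered bicyclic (with one nitrogen) is a single π system with 10 sp² atoms and 10 π electrons from ring double bonds. 10 = 4(2)+2, so the system is aromatic and both rings count as aromatic (quinoline).
The fused 6/6-membered bicyclic is a single π system with 10 sp² atoms and 10 π electrons from ring double bonds. 10 = 4(2)+2, so the system is aromatic and both rings count as aromatic (naphthalene).
7 of the 8 rings are aromatic. Total: 7.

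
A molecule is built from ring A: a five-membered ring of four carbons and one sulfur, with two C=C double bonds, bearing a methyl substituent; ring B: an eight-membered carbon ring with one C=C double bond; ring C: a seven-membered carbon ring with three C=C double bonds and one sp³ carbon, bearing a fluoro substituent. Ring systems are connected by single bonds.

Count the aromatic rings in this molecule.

1

Ring A is fully conjugated (every ring atom contributes a p orbital); 2 ring double bonds (4 π electrons) plus a heteroatom lone pair (2) give 6 π electrons. Since 6 = 4n+2 (n=1), ring A is aromatic (thiophene).
Ring B has six sp³ carbons, so it is not fully conjugated — not aromatic (cyclooctene).
Ring C has one sp³ carbon, so it is not fully conjugated — not aromatic (cycloheptatriene).
Aromatic: A. Total: 1.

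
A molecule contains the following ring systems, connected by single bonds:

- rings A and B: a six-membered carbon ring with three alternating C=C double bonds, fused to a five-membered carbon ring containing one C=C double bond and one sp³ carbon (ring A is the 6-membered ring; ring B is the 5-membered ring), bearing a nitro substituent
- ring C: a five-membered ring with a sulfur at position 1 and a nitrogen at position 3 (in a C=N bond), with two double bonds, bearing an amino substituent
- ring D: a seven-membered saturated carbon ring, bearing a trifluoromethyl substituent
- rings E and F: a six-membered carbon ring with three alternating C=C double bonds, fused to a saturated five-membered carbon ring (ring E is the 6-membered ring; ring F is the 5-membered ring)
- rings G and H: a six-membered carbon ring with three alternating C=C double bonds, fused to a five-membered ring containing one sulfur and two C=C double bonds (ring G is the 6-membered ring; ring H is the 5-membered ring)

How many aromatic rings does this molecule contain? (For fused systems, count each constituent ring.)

5

Ring A is fully conjugated (every ring atom contributes a p orbital); 3 ring double bonds give 6 π electrons. Since 6 = 4n+2 (n=1), ring A is aromatic (benzene ring).
Ring B has one sp³ carbon, so it is not fully conjugated — not aromatic (cyclopentene ring).
Ring C is fully conjugated (every ring atom contributes a p orbital); 2 ring double bonds (4 π electrons) plus a heteroatom lone pair (2) give 6 π electrons. 6 = 4(1)+2, so ring C is aromatic (thiazole).
Ring D has only sp³ atoms, so it is not fully conjugated — not aromatic (cycloheptane).
Ring E has a continuous p-orbital overlap around the ring; 3 ring double bonds give 6 π electrons. That satisfies 4n+2 with n=1, so ring E is aromatic (benzene ring).
Ring F has three sp³ carbons, so it is not fully conjugated — not aromatic (cyclopentane ring).
Rings G and H form a fused bicyclic system (with one sulfur) with 9 sp² atoms and 10 π electrons from ring double bonds plus a heteroatom lone pair. 10 = 4(2)+2, so the system is aromatic and both rings count as aromatic (benzothiophene).
Aromatic: A, C, E, G, H. Total: 5.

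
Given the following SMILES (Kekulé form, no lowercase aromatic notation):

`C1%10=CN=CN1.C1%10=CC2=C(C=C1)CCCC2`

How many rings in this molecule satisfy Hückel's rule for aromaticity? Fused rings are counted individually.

The SMILES encodes a five-membered ring with nitrogens at positions 1 and 3 (one bearing H, one in a C=N bond) and two double bonds; a six-membered carbon ring with three alternating C=C double bonds, fused to a saturated six-membered carbon ring.
The 5-membered ring with two nitrogens (one N–H, one =N–) has a continuous p-orbital overlap around the ring; 2 ring double bonds (4 π electrons) plus a heteroatom lone pair (2) give 6 π electrons. 6 = 4(1)+2, so it is aromatic (imidazole).
The 6-membered ring is planar and fully conjugated; 3 ring double bonds give 6 π electrons. That satisfies 4n+2 with n=1, so it is aromatic (benzene ring).
The second 6-membered ring has four sp³ carbons, so it is not fully conjugated — not aromatic (cyclohexane ring).
2 of the 3 rings are aromatic. Total: 2.

2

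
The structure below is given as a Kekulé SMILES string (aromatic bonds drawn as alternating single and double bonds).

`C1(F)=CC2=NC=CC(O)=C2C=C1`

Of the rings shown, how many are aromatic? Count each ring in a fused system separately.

The SMILES encodes two fused six-membered rings, each with three alternating double bonds; one ring is all carbon and the other has one ring nitrogen.
The fused 6/6-membered bicyclic (with one nitrogen) is a single π system with 10 sp² atoms and 10 π electrons from ring double bonds. 10 = 4(2)+2, so the system is aromatic and both rings count as aromatic (quinoline).
2 of the 2 rings are aromatic. Total: 2.

2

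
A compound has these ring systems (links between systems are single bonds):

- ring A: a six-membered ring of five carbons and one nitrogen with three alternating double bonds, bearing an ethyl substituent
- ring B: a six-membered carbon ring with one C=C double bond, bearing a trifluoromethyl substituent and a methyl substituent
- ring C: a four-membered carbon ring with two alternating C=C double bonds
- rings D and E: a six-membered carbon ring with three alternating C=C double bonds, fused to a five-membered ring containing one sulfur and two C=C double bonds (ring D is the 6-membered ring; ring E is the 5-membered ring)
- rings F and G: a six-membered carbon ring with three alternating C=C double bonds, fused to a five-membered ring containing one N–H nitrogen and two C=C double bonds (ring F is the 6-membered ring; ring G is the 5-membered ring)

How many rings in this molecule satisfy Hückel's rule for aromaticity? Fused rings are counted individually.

5

Ring A is fully conjugated (every ring atom contributes a p orbital); 3 ring double bonds give 6 π electrons. 6 = 4(1)+2, so ring A is aromatic (pyridine).
Ring B has four sp³ carbons, so it is not fully conjugated — not aromatic (cyclohexene).
Ring C has only sp² ring atoms; a planar conformation would have a fully conjugated π system of 4 electrons. But 4 = 4(1), which is 4n not 4n+2, so ring C is not aromatic (cyclobutadiene) — cyclobutadiene is antiaromatic and distorts to a rectangle.
Rings D and E form a fused bicyclic system (with one sulfur) with 9 sp² atoms and 10 π electrons from ring double bonds plus a heteroatom lone pair. 10 = 4(2)+2, so the system is aromatic and both rings count as aromatic (benzothiophene).
Rings F and G form a fused bicyclic system (with one N–H) with 9 sp² atoms and 10 π electrons from ring double bonds plus a heteroatom lone pair. 10 = 4(2)+2, so the system is aromatic and both rings count as aromatic (indole).
Aromatic: A, D, E, F, G. Total: 5.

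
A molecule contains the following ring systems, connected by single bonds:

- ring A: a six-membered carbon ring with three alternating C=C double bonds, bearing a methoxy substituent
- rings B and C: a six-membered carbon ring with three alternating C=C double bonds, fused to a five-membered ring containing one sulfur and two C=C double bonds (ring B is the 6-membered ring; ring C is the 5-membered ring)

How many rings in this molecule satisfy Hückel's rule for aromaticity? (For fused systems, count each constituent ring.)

Ring A is fully conjugated (every ring atom contributes a p orbital); 3 ring double bonds give 6 π electrons. Since 6 = 4n+2 (n=1), ring A is aromatic (benzene).
Rings B and C form a fused bicyclic system (with one sulfur) with 9 sp² atoms and 10 π electrons from ring double bonds plus a heteroatom lone pair. 10 = 4(2)+2, so the system is aromatic and both rings count as aromatic (benzothiophene).
Aromatic: A, B, C. Total: 3.

3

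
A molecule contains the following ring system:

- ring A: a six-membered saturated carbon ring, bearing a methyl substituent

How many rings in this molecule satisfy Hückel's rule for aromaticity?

Ring A has only sp³ atoms, so it is not fully conjugated — not aromatic (cyclohexane).

0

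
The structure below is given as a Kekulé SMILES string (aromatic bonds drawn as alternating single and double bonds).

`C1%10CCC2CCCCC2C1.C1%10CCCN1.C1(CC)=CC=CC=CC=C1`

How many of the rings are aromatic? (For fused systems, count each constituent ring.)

The SMILES encodes two fused six-membered saturated carbon rings; a five-membered saturated ring of four carbons and one N–H nitrogen; an eight-membered carbon ring with four alternating C=C double bonds.
The 6-membered ring has only sp³ atoms, so it is not fully conjugated — not aromatic (cyclohexane ring).
The second 6-membered ring has only sp³ atoms, so it is not fully conjugated — not aromatic (cyclohexane ring).
The 5-membered ring with one N–H has only sp³ atoms, so it is not fully conjugated — not aromatic (pyrrolidine).
The 8-membered ring has only sp² ring atoms; a planar conformation would have a fully conjugated π system of 8 electrons. But 8 = 4(2), which is 4n not 4n+2, so it is not aromatic (cyclooctatetraene) — cyclooctatetraene distorts into a non-planar tub to avoid antiaromaticity.
None of the rings are aromatic. Total: 0.

0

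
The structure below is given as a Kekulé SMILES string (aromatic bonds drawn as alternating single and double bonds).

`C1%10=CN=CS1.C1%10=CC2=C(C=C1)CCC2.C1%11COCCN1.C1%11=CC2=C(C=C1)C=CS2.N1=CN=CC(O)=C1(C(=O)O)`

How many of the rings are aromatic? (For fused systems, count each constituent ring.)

5

The SMILES encodes a five-membered ring with a sulfur at position 1 and a nitrogen at position 3 (in a C=N bond), with two double bonds; a six-membered carbon ring with three alternating C=C double bonds, fused to a saturated five-membered carbon ring; a six-membered saturated ring with an oxygen and an N–H nitrogen at positions 1 and 4; a six-membered carbon ring with three alternating C=C double bonds, fused to a five-membered ring containing one sulfur and two C=C double bonds; a six-membered ring with nitrogens at positions 1 and 3 and three alternating double bonds.
The 5-membered ring with one sulfur and one =N– is planar and fully conjugated; 2 ring double bonds (4 π electrons) plus a heteroatom lone pair (2) give 6 π electrons. 6 = 4(1)+2, so it is aromatic (thiazole).
The 6-membered ring is planar and fully conjugated; 3 ring double bonds give 6 π electrons. That satisfies 4n+2 with n=1, so it is aromatic (benzene ring).
The 5-membered ring has three sp³ carbons, so it is not fully conjugated — not aromatic (cyclopentane ring).
The 6-membered ring with one oxygen and one N–H (1,4) has only sp³ atoms, so it is not fully conjugated — not aromatic (morpholine).
The fused 6/5-membered bicyclic (with one sulfur) is a single π system with 9 sp² atoms and 10 π electrons from ring double bonds plus a heteroatom lone pair. 10 = 4(2)+2, so the system is aromatic and both rings count as aromatic (benzothiophene).
The 6-membered ring with two nitrogens (1,3) is planar and fully conjugated; 3 ring double bonds give 6 π electrons. 6 = 4(1)+2, so it is aromatic (pyrimidine).
5 of the 7 rings are aromatic. Total: 5.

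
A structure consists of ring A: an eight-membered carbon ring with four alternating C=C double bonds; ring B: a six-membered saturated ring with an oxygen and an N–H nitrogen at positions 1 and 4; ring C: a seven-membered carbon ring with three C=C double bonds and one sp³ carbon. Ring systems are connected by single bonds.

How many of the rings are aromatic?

0

Ring A has only sp² ring atoms; a planar conformation would have a fully conjugated π system of 8 electrons. But 8 = 4(2), which is 4n not 4n+2, so ring A is not aromatic (cyclooctatetraene) — cyclooctatetraene distorts into a non-planar tub to avoid antiaromaticity.
Ring B has only sp³ atoms, so it is not fully conjugated — not aromatic (morpholine).
Ring C has one sp³ carbon, so it is not fully conjugated — not aromatic (cycloheptatriene).
No ring is aromatic. Total: 0.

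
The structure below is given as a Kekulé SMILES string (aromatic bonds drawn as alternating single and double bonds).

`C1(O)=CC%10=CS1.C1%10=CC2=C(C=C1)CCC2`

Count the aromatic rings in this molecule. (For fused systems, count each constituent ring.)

2

The SMILES encodes a five-membered ring of four carbons and one sulfur, with two C=C double bonds; a six-membered carbon ring with three alternating C=C double bonds, fused to a saturated five-membered carbon ring.
The 5-membered ring with one sulfur has a continuous p-orbital overlap around the ring; 2 ring double bonds (4 π electrons) plus a heteroatom lone pair (2) give 6 π electrons. That satisfies 4n+2 with n=1, so it is aromatic (thiophene).
The 6-membered ring has a continuous p-orbital overlap around the ring; 3 ring double bonds give 6 π electrons. 6 = 4(1)+2, so it is aromatic (benzene ring).
The 5-membered ring has three sp³ carbons, so it is not fully conjugated — not aromatic (cyclopentane ring).
2 of the 3 rings are aromatic. Total: 2.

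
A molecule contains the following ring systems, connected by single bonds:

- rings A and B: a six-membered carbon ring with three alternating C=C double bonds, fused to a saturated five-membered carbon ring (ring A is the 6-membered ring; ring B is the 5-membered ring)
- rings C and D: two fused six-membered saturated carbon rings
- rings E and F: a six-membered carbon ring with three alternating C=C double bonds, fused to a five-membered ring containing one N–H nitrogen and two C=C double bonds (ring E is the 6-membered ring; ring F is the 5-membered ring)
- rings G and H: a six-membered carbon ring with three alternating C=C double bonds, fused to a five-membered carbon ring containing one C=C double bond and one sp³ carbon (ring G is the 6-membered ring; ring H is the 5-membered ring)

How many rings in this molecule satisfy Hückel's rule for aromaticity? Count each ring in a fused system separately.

4

Ring A has a continuous p-orbital overlap around the ring; 3 ring double bonds give 6 π electrons. Since 6 = 4n+2 (n=1), ring A is aromatic (benzene ring).
Ring B has three sp³ carbons, so it is not fully conjugated — not aromatic (cyclopentane ring).
Ring C has only sp³ atoms, so it is not fully conjugated — not aromatic (cyclohexane ring).
Ring D has only sp³ atoms, so it is not fully conjugated — not aromatic (cyclohexane ring).
Rings E and F form a fused bicyclic system (with one N–H) with 9 sp² atoms and 10 π electrons from ring double bonds plus a heteroatom lone pair. 10 = 4(2)+2, so the system is aromatic and both rings count as aromatic (indole).
Ring G is planar and fully conjugated; 3 ring double bonds give 6 π electrons. 6 = 4(1)+2, so ring G is aromatic (benzene ring).
Ring H has one sp³ carbon, so it is not fully conjugated — not aromatic (cyclopentene ring).
Aromatic: A, E, F, G. Total: 4.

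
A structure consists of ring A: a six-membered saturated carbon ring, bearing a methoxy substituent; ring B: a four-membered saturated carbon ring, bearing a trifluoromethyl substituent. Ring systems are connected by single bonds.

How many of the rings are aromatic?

Ring A has only sp³ atoms, so it is not fully conjugated — not aromatic (cyclohexane).
Ring B has only sp³ atoms, so it is not fully conjugated — not aromatic (cyclobutane).
No ring is aromatic. Total: 0.

0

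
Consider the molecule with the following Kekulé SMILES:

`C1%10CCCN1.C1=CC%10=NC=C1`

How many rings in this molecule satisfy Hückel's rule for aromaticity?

1

The SMILES encodes a five-membered saturated ring of four carbons and one N–H nitrogen; a six-membered ring of five carbons and one nitrogen with three alternating double bonds.
The 5-membered ring with one N–H has only sp³ atoms, so it is not fully conjugated — not aromatic (pyrrolidine).
The 6-membered ring with one nitrogen is planar and fully conjugated; 3 ring double bonds give 6 π electrons. Since 6 = 4n+2 (n=1), it is aromatic (pyridine).
1 of the 2 rings is aromatic. Total: 1.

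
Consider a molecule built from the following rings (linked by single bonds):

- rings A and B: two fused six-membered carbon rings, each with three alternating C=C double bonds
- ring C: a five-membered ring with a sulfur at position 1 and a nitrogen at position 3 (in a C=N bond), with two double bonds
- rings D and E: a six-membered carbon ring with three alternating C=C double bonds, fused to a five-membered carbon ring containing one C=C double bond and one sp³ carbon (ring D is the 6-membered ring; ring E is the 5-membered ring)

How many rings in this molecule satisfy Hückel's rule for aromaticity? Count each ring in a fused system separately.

Rings A and B form a fused bicyclic system with 10 sp² atoms and 10 π electrons from ring double bonds. 10 = 4(2)+2, so the system is aromatic and both rings count as aromatic (naphthalene).
Ring C has a continuous p-orbital overlap around the ring; 2 ring double bonds (4 π electrons) plus a heteroatom lone pair (2) give 6 π electrons. Since 6 = 4n+2 (n=1), ring C is aromatic (thiazole).
Ring D is fully conjugated (every ring atom contributes a p orbital); 3 ring double bonds give 6 π electrons. 6 = 4(1)+2, so ring D is aromatic (benzene ring).
Ring E has one sp³ carbon, so it is not fully conjugated — not aromatic (cyclopentene ring).
Aromatic: A, B, C, D. Total: 4.

4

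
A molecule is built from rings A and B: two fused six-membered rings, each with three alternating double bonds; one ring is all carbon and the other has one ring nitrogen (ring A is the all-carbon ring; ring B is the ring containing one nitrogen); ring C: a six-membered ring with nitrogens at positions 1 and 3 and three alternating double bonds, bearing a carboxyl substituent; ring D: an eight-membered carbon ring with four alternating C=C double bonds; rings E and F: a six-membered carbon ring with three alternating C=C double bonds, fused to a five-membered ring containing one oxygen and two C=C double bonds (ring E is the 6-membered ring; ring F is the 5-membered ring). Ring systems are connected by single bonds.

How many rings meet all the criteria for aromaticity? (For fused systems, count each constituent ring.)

5

Rings A and B form a fused bicyclic system (with one nitrogen) with 10 sp² atoms and 10 π electrons from ring double bonds. 10 = 4(2)+2, so the system is aromatic and both rings count as aromatic (quinoline).
Ring C is planar and fully conjugated; 3 ring double bonds give 6 π electrons. Since 6 = 4n+2 (n=1), ring C is aromatic (pyrimidine).
Ring D has only sp² ring atoms; a planar conformation would have a fully conjugated π system of 8 electrons. But 8 = 4(2), which is 4n not 4n+2, so ring D is not aromatic (cyclooctatetraene) — cyclooctatetraene distorts into a non-planar tub to avoid antiaromaticity.
Rings E and F form a fused bicyclic system (with one oxygen) with 9 sp² atoms and 10 π electrons from ring double bonds plus a heteroatom lone pair. 10 = 4(2)+2, so the system is aromatic and both rings count as aromatic (benzofuran).
Aromatic: A, B, C, E, F. Total: 5.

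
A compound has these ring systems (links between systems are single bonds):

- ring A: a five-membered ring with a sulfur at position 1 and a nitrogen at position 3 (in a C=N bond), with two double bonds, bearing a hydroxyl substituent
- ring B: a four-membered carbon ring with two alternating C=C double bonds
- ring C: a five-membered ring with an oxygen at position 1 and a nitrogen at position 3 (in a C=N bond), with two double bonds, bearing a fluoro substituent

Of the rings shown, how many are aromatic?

2

Ring A is fully conjugated (every ring atom contributes a p orbital); 2 ring double bonds (4 π electrons) plus a heteroatom lone pair (2) give 6 π electrons. 6 = 4(1)+2, so ring A is aromatic (thiazole).
Ring B has only sp² ring atoms; a planar conformation would have a fully conjugated π system of 4 electrons. But 4 = 4(1), which is 4n not 4n+2, so ring B is not aromatic (cyclobutadiene) — cyclobutadiene is antiaromatic and distorts to a rectangle.
Ring C is fully conjugated (every ring atom contributes a p orbital); 2 ring double bonds (4 π electrons) plus a heteroatom lone pair (2) give 6 π electrons. 6 = 4(1)+2, so ring C is aromatic (oxazole).
Aromatic: A, C. Total: 2.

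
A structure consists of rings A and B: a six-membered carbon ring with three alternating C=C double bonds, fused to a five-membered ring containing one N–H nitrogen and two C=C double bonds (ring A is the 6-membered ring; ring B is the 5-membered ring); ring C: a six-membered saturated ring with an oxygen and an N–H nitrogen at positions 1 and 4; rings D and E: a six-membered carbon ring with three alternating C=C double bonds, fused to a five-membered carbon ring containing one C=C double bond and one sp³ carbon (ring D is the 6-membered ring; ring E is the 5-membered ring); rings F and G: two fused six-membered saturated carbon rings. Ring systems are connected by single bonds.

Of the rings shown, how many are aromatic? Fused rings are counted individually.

3

Rings A and B form a fused bicyclic system (with one N–H) with 9 sp² atoms and 10 π electrons from ring double bonds plus a heteroatom lone pair. 10 = 4(2)+2, so the system is aromatic and both rings count as aromatic (indole).
Ring C has only sp³ atoms, so it is not fully conjugated — not aromatic (morpholine).
Ring D has a continuous p-orbital overlap around the ring; 3 ring double bonds give 6 π electrons. 6 = 4(1)+2, so ring D is aromatic (benzene ring).
Ring E has one sp³ carbon, so it is not fully conjugated — not aromatic (cyclopentene ring).
Ring F has only sp³ atoms, so it is not fully conjugated — not aromatic (cyclohexane ring).
Ring G has only sp³ atoms, so it is not fully conjugated — not aromatic (cyclohexane ring).
Aromatic: A, B, D. Total: 3.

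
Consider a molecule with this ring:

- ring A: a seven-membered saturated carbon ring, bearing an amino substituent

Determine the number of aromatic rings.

0

Ring A has only sp³ atoms, so it is not fully conjugated — not aromatic (cycloheptane).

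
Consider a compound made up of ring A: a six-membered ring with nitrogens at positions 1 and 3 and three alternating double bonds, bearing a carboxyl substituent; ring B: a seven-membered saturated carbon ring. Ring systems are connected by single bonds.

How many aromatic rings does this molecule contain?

Ring A is fully conjugated (every ring atom contributes a p orbital); 3 ring double bonds give 6 π electrons. That satisfies 4n+2 with n=1, so ring A is aromatic (pyrimidine).
Ring B has only sp³ atoms, so it is not fully conjugated — not aromatic (cycloheptane).
Aromatic: A. Total: 1.

1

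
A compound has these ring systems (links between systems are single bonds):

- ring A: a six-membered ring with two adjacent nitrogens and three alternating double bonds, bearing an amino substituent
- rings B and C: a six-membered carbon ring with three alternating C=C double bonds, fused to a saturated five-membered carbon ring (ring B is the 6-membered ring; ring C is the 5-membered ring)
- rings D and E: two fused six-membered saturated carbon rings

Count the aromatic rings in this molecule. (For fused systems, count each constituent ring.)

Ring A is fully conjugated (every ring atom contributes a p orbital); 3 ring double bonds give 6 π electrons. 6 = 4(1)+2, so ring A is aromatic (pyridazine).
Ring B is planar and fully conjugated; 3 ring double bonds give 6 π electrons. That satisfies 4n+2 with n=1, so ring B is aromatic (benzene ring).
Ring C has three sp³ carbons, so it is not fully conjugated — not aromatic (cyclopentane ring).
Ring D has only sp³ atoms, so it is not fully conjugated — not aromatic (cyclohexane ring).
Ring E has only sp³ atoms, so it is not fully conjugated — not aromatic (cyclohexane ring).
Aromatic: A, B. Total: 2.

2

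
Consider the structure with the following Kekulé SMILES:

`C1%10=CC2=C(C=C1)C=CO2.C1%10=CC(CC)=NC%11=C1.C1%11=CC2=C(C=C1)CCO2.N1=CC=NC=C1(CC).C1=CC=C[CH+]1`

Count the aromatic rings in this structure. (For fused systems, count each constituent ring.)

5

The SMILES encodes a six-membered carbon ring with three alternating C=C double bonds, fused to a five-membered ring containing one oxygen and two C=C double bonds; a six-membered ring of five carbons and one nitrogen with three alternating double bonds; a six-membered carbon ring with three alternating C=C double bonds, fused to a five-membered ring containing one oxygen and two sp³ carbons; a six-membered ring with nitrogens at positions 1 and 4 and three alternating double bonds; a five-membered all-carbon ring bearing a positive charge on one carbon, with two C=C double bonds.
The fused 6/5-membered bicyclic (with one oxygen) is a single π system with 9 sp² atoms and 10 π electrons from ring double bonds plus a heteroatom lone pair. 10 = 4(2)+2, so the system is aromatic and both rings count as aromatic (benzofuran).
The 6-membered ring with one nitrogen is planar and fully conjugated; 3 ring double bonds give 6 π electrons. That satisfies 4n+2 with n=1, so it is aromatic (pyridine).
The 6-membered ring is fully conjugated (every ring atom contributes a p orbital); 3 ring double bonds give 6 π electrons. Since 6 = 4n+2 (n=1), it is aromatic (benzene ring).
The 5-membered ring with one oxygen has two sp³ carbons, so it is not fully conjugated — not aromatic (oxolane ring).
The 6-membered ring with two nitrogens (1,4) is planar and fully conjugated; 3 ring double bonds give 6 π electrons. That satisfies 4n+2 with n=1, so it is aromatic (pyrazine).
The 5-membered ring has only sp² ring atoms; a planar conformation would have a fully conjugated π system of 4 electrons. But 4 = 4(1), which is 4n not 4n+2, so it is not aromatic (cyclopentadienyl cation).
5 of the 7 rings are aromatic. Total: 5.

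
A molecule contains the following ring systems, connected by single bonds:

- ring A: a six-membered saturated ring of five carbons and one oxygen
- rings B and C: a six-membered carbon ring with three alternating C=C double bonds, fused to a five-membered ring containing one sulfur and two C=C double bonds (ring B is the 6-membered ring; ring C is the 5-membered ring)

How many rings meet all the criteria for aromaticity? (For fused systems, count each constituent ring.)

2

Ring A has only sp³ atoms, so it is not fully conjugated — not aromatic (tetrahydropyran).
Rings B and C form a fused bicyclic system (with one sulfur) with 9 sp² atoms and 10 π electrons from ring double bonds plus a heteroatom lone pair. 10 = 4(2)+2, so the system is aromatic and both rings count as aromatic (benzothiophene).
Aromatic: B, C. Total: 2.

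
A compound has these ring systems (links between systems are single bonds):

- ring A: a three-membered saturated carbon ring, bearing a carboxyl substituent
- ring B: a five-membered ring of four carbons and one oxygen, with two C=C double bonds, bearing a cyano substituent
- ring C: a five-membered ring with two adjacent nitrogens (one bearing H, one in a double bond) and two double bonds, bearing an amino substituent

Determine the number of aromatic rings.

2

Ring A has only sp³ atoms, so it is not fully conjugated — not aromatic (cyclopropane).
Ring B is fully conjugated (every ring atom contributes a p orbital); 2 ring double bonds (4 π electrons) plus a heteroatom lone pair (2) give 6 π electrons. That satisfies 4n+2 with n=1, so ring B is aromatic (furan).
Ring C has a continuous p-orbital overlap around the ring; 2 ring double bonds (4 π electrons) plus a heteroatom lone pair (2) give 6 π electrons. 6 = 4(1)+2, so ring C is aromatic (pyrazole).
Aromatic: B, C. Total: 2.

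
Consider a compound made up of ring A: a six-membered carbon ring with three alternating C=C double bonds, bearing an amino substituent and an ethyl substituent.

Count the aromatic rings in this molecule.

Ring A is planar and fully conjugated; 3 ring double bonds give 6 π electrons. That satisfies 4n+2 with n=1, so ring A is aromatic (benzene).

1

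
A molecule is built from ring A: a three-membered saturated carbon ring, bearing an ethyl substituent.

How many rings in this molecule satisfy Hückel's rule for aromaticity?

Ring A has only sp³ atoms, so it is not fully conjugated — not aromatic (cyclopropane).

0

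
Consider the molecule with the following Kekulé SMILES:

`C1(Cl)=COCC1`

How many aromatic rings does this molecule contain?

The SMILES encodes a five-membered ring of four carbons and one oxygen, with one C=C double bond and two sp³ carbons.
The 5-membered ring with one oxygen has two sp³ carbons, so it is not fully conjugated — not aromatic (2,3-dihydrofuran).

0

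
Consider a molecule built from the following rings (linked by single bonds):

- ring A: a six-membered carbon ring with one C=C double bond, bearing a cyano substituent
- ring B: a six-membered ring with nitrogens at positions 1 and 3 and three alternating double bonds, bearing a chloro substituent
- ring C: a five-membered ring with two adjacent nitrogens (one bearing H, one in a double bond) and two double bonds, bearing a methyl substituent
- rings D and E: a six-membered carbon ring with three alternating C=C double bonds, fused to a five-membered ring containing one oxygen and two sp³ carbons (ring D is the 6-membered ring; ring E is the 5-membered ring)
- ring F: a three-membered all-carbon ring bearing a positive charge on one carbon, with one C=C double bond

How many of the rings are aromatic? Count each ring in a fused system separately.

4

Ring A has four sp³ carbons, so it is not fully conjugated — not aromatic (cyclohexene).
Ring B is planar and fully conjugated; 3 ring double bonds give 6 π electrons. Since 6 = 4n+2 (n=1), ring B is aromatic (pyrimidine).
Ring C is fully conjugated (every ring atom contributes a p orbital); 2 ring double bonds (4 π electrons) plus a heteroatom lone pair (2) give 6 π electrons. 6 = 4(1)+2, so ring C is aromatic (pyrazole).
Ring D is planar and fully conjugated; 3 ring double bonds give 6 π electrons. 6 = 4(1)+2, so ring D is aromatic (benzene ring).
Ring E has two sp³ carbons, so it is not fully conjugated — not aromatic (oxolane ring).
Ring F is fully conjugated (every ring atom contributes a p orbital); 1 ring double bond (2 π electrons) plus the carbocation's empty p orbital (0, but keeps the ring conjugated) give 2 π electrons. Since 2 = 4n+2 (n=0), ring F is aromatic (cyclopropenyl cation).
Aromatic: B, C, D, F. Total: 4.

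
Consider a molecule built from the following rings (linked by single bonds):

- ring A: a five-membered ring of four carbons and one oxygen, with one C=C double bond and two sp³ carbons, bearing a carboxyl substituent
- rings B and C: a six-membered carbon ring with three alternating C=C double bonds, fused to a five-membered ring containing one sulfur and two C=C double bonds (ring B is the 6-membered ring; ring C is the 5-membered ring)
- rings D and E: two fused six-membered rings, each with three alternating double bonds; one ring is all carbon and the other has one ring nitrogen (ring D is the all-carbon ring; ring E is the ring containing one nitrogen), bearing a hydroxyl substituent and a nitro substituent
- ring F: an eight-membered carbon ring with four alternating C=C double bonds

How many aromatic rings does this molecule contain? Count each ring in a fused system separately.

Ring A has two sp³ carbons, so it is not fully conjugated — not aromatic (2,3-dihydrofuran).
Rings B and C form a fused bicyclic system (with one sulfur) with 9 sp² atoms and 10 π electrons from ring double bonds plus a heteroatom lone pair. 10 = 4(2)+2, so the system is aromatic and both rings count as aromatic (benzothiophene).
Rings D and E form a fused bicyclic system (with one nitrogen) with 10 sp² atoms and 10 π electrons from ring double bonds. 10 = 4(2)+2, so the system is aromatic and both rings count as aromatic (quinoline).
Ring F has only sp² ring atoms; a planar conformation would have a fully conjugated π system of 8 electrons. But 8 = 4(2), which is 4n not 4n+2, so ring F is not aromatic (cyclooctatetraene) — cyclooctatetraene distorts into a non-planar tub to avoid antiaromaticity.
Aromatic: B, C, D, E. Total: 4.

4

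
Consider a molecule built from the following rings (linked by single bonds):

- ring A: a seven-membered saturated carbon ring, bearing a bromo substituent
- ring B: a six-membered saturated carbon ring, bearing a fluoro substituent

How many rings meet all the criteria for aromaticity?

Ring A has only sp³ atoms, so it is not fully conjugated — not aromatic (cycloheptane).
Ring B has only sp³ atoms, so it is not fully conjugated — not aromatic (cyclohexane).
No ring is aromatic. Total: 0.

0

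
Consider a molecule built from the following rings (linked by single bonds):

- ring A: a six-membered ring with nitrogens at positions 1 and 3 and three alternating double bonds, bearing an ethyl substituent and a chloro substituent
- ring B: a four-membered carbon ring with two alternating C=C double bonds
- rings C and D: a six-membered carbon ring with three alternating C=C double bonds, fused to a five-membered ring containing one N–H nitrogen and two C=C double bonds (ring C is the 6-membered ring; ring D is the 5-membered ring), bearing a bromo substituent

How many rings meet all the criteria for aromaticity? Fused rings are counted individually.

Ring A is fully conjugated (every ring atom contributes a p orbital); 3 ring double bonds give 6 π electrons. 6 = 4(1)+2, so ring A is aromatic (pyrimidine).
Ring B has only sp² ring atoms; a planar conformation would have a fully conjugated π system of 4 electrons. But 4 = 4(1), which is 4n not 4n+2, so ring B is not aromatic (cyclobutadiene) — cyclobutadiene is antiaromatic and distorts to a rectangle.
Rings C and D form a fused bicyclic system (with one N–H) with 9 sp² atoms and 10 π electrons from ring double bonds plus a heteroatom lone pair. 10 = 4(2)+2, so the system is aromatic and both rings count as aromatic (indole).
Aromatic: A, C, D. Total: 3.

3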